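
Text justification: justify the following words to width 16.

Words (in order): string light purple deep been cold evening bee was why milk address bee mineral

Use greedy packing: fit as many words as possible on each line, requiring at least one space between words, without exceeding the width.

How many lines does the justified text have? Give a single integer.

Line 1: ['string', 'light'] (min_width=12, slack=4)
Line 2: ['purple', 'deep', 'been'] (min_width=16, slack=0)
Line 3: ['cold', 'evening', 'bee'] (min_width=16, slack=0)
Line 4: ['was', 'why', 'milk'] (min_width=12, slack=4)
Line 5: ['address', 'bee'] (min_width=11, slack=5)
Line 6: ['mineral'] (min_width=7, slack=9)
Total lines: 6

Answer: 6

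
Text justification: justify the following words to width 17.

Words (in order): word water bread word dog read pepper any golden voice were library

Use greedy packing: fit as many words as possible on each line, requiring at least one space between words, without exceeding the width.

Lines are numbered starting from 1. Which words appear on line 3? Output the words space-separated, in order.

Answer: pepper any golden

Derivation:
Line 1: ['word', 'water', 'bread'] (min_width=16, slack=1)
Line 2: ['word', 'dog', 'read'] (min_width=13, slack=4)
Line 3: ['pepper', 'any', 'golden'] (min_width=17, slack=0)
Line 4: ['voice', 'were'] (min_width=10, slack=7)
Line 5: ['library'] (min_width=7, slack=10)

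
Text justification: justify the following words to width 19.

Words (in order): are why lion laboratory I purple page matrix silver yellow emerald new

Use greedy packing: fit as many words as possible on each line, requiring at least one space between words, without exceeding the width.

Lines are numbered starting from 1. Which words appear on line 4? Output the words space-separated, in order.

Answer: yellow emerald new

Derivation:
Line 1: ['are', 'why', 'lion'] (min_width=12, slack=7)
Line 2: ['laboratory', 'I', 'purple'] (min_width=19, slack=0)
Line 3: ['page', 'matrix', 'silver'] (min_width=18, slack=1)
Line 4: ['yellow', 'emerald', 'new'] (min_width=18, slack=1)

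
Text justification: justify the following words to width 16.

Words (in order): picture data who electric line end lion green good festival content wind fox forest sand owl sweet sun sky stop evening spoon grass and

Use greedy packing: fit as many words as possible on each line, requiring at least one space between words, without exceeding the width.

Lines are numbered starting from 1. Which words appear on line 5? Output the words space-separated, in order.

Answer: content wind fox

Derivation:
Line 1: ['picture', 'data', 'who'] (min_width=16, slack=0)
Line 2: ['electric', 'line'] (min_width=13, slack=3)
Line 3: ['end', 'lion', 'green'] (min_width=14, slack=2)
Line 4: ['good', 'festival'] (min_width=13, slack=3)
Line 5: ['content', 'wind', 'fox'] (min_width=16, slack=0)
Line 6: ['forest', 'sand', 'owl'] (min_width=15, slack=1)
Line 7: ['sweet', 'sun', 'sky'] (min_width=13, slack=3)
Line 8: ['stop', 'evening'] (min_width=12, slack=4)
Line 9: ['spoon', 'grass', 'and'] (min_width=15, slack=1)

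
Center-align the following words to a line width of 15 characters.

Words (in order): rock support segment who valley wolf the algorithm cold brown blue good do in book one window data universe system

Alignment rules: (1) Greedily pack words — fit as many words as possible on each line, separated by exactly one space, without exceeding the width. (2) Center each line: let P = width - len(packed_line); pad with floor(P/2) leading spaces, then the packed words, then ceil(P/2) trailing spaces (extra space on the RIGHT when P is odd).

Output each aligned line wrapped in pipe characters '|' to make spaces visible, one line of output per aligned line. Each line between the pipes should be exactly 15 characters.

Answer: | rock support  |
|  segment who  |
|valley wolf the|
|algorithm cold |
|brown blue good|
|do in book one |
|  window data  |
|universe system|

Derivation:
Line 1: ['rock', 'support'] (min_width=12, slack=3)
Line 2: ['segment', 'who'] (min_width=11, slack=4)
Line 3: ['valley', 'wolf', 'the'] (min_width=15, slack=0)
Line 4: ['algorithm', 'cold'] (min_width=14, slack=1)
Line 5: ['brown', 'blue', 'good'] (min_width=15, slack=0)
Line 6: ['do', 'in', 'book', 'one'] (min_width=14, slack=1)
Line 7: ['window', 'data'] (min_width=11, slack=4)
Line 8: ['universe', 'system'] (min_width=15, slack=0)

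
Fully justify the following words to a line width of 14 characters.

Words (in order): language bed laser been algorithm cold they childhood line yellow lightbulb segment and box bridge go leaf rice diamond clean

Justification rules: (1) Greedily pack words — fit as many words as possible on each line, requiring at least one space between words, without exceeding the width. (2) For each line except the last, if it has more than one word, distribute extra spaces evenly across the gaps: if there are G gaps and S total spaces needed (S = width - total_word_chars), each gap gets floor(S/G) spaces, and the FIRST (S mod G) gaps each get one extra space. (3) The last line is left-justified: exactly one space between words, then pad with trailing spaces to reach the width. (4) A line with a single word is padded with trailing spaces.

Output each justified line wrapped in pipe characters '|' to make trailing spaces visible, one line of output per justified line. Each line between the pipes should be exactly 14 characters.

Line 1: ['language', 'bed'] (min_width=12, slack=2)
Line 2: ['laser', 'been'] (min_width=10, slack=4)
Line 3: ['algorithm', 'cold'] (min_width=14, slack=0)
Line 4: ['they', 'childhood'] (min_width=14, slack=0)
Line 5: ['line', 'yellow'] (min_width=11, slack=3)
Line 6: ['lightbulb'] (min_width=9, slack=5)
Line 7: ['segment', 'and'] (min_width=11, slack=3)
Line 8: ['box', 'bridge', 'go'] (min_width=13, slack=1)
Line 9: ['leaf', 'rice'] (min_width=9, slack=5)
Line 10: ['diamond', 'clean'] (min_width=13, slack=1)

Answer: |language   bed|
|laser     been|
|algorithm cold|
|they childhood|
|line    yellow|
|lightbulb     |
|segment    and|
|box  bridge go|
|leaf      rice|
|diamond clean |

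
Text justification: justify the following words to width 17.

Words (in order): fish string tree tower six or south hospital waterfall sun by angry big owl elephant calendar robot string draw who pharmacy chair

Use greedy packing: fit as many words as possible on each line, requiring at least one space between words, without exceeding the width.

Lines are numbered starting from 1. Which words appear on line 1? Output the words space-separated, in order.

Answer: fish string tree

Derivation:
Line 1: ['fish', 'string', 'tree'] (min_width=16, slack=1)
Line 2: ['tower', 'six', 'or'] (min_width=12, slack=5)
Line 3: ['south', 'hospital'] (min_width=14, slack=3)
Line 4: ['waterfall', 'sun', 'by'] (min_width=16, slack=1)
Line 5: ['angry', 'big', 'owl'] (min_width=13, slack=4)
Line 6: ['elephant', 'calendar'] (min_width=17, slack=0)
Line 7: ['robot', 'string', 'draw'] (min_width=17, slack=0)
Line 8: ['who', 'pharmacy'] (min_width=12, slack=5)
Line 9: ['chair'] (min_width=5, slack=12)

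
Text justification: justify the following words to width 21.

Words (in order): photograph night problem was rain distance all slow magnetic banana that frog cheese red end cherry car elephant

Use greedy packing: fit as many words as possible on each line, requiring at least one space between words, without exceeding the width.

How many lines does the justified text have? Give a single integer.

Answer: 6

Derivation:
Line 1: ['photograph', 'night'] (min_width=16, slack=5)
Line 2: ['problem', 'was', 'rain'] (min_width=16, slack=5)
Line 3: ['distance', 'all', 'slow'] (min_width=17, slack=4)
Line 4: ['magnetic', 'banana', 'that'] (min_width=20, slack=1)
Line 5: ['frog', 'cheese', 'red', 'end'] (min_width=19, slack=2)
Line 6: ['cherry', 'car', 'elephant'] (min_width=19, slack=2)
Total lines: 6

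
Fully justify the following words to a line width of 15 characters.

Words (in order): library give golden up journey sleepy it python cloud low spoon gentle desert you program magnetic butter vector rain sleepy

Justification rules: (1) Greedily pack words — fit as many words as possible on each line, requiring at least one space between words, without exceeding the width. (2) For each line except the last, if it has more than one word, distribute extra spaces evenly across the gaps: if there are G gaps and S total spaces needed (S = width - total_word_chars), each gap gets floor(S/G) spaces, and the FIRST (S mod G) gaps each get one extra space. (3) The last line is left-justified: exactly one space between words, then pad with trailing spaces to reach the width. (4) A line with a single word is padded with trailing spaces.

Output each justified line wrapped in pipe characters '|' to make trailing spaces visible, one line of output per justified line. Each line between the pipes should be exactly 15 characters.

Line 1: ['library', 'give'] (min_width=12, slack=3)
Line 2: ['golden', 'up'] (min_width=9, slack=6)
Line 3: ['journey', 'sleepy'] (min_width=14, slack=1)
Line 4: ['it', 'python', 'cloud'] (min_width=15, slack=0)
Line 5: ['low', 'spoon'] (min_width=9, slack=6)
Line 6: ['gentle', 'desert'] (min_width=13, slack=2)
Line 7: ['you', 'program'] (min_width=11, slack=4)
Line 8: ['magnetic', 'butter'] (min_width=15, slack=0)
Line 9: ['vector', 'rain'] (min_width=11, slack=4)
Line 10: ['sleepy'] (min_width=6, slack=9)

Answer: |library    give|
|golden       up|
|journey  sleepy|
|it python cloud|
|low       spoon|
|gentle   desert|
|you     program|
|magnetic butter|
|vector     rain|
|sleepy         |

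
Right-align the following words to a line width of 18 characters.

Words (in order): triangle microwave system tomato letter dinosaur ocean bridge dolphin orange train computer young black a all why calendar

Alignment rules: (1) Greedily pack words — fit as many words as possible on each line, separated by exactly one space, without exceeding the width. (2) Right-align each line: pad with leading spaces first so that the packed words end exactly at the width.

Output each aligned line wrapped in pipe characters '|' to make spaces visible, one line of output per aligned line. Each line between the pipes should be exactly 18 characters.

Line 1: ['triangle', 'microwave'] (min_width=18, slack=0)
Line 2: ['system', 'tomato'] (min_width=13, slack=5)
Line 3: ['letter', 'dinosaur'] (min_width=15, slack=3)
Line 4: ['ocean', 'bridge'] (min_width=12, slack=6)
Line 5: ['dolphin', 'orange'] (min_width=14, slack=4)
Line 6: ['train', 'computer'] (min_width=14, slack=4)
Line 7: ['young', 'black', 'a', 'all'] (min_width=17, slack=1)
Line 8: ['why', 'calendar'] (min_width=12, slack=6)

Answer: |triangle microwave|
|     system tomato|
|   letter dinosaur|
|      ocean bridge|
|    dolphin orange|
|    train computer|
| young black a all|
|      why calendar|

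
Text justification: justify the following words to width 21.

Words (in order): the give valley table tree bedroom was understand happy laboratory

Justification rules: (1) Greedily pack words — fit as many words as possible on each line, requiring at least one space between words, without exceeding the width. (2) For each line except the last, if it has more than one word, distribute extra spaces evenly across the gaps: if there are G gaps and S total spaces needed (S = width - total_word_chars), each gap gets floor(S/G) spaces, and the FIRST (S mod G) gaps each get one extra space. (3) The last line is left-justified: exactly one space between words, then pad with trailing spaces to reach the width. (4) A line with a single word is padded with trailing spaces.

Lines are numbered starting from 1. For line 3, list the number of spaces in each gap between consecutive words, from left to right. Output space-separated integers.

Line 1: ['the', 'give', 'valley', 'table'] (min_width=21, slack=0)
Line 2: ['tree', 'bedroom', 'was'] (min_width=16, slack=5)
Line 3: ['understand', 'happy'] (min_width=16, slack=5)
Line 4: ['laboratory'] (min_width=10, slack=11)

Answer: 6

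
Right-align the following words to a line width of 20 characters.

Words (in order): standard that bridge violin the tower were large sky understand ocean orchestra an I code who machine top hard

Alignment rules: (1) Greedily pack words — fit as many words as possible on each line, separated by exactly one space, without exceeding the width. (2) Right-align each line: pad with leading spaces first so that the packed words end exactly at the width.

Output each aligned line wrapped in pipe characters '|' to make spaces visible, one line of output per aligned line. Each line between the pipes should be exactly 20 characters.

Answer: |standard that bridge|
|    violin the tower|
|      were large sky|
|    understand ocean|
| orchestra an I code|
|who machine top hard|

Derivation:
Line 1: ['standard', 'that', 'bridge'] (min_width=20, slack=0)
Line 2: ['violin', 'the', 'tower'] (min_width=16, slack=4)
Line 3: ['were', 'large', 'sky'] (min_width=14, slack=6)
Line 4: ['understand', 'ocean'] (min_width=16, slack=4)
Line 5: ['orchestra', 'an', 'I', 'code'] (min_width=19, slack=1)
Line 6: ['who', 'machine', 'top', 'hard'] (min_width=20, slack=0)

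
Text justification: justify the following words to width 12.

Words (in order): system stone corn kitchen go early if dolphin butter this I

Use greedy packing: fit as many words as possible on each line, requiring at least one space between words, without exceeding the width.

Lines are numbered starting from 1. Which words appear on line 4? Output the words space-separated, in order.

Line 1: ['system', 'stone'] (min_width=12, slack=0)
Line 2: ['corn', 'kitchen'] (min_width=12, slack=0)
Line 3: ['go', 'early', 'if'] (min_width=11, slack=1)
Line 4: ['dolphin'] (min_width=7, slack=5)
Line 5: ['butter', 'this'] (min_width=11, slack=1)
Line 6: ['I'] (min_width=1, slack=11)

Answer: dolphin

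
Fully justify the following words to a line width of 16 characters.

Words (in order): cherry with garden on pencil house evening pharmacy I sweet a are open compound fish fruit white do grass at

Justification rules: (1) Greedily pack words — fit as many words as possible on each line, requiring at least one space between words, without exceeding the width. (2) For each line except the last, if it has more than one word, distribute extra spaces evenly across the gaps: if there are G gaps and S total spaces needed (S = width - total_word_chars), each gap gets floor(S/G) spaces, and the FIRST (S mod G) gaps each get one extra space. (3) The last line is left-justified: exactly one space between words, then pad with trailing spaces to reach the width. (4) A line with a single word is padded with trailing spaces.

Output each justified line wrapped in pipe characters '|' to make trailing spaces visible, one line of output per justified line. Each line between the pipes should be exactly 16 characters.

Answer: |cherry      with|
|garden on pencil|
|house    evening|
|pharmacy I sweet|
|a    are    open|
|compound    fish|
|fruit  white  do|
|grass at        |

Derivation:
Line 1: ['cherry', 'with'] (min_width=11, slack=5)
Line 2: ['garden', 'on', 'pencil'] (min_width=16, slack=0)
Line 3: ['house', 'evening'] (min_width=13, slack=3)
Line 4: ['pharmacy', 'I', 'sweet'] (min_width=16, slack=0)
Line 5: ['a', 'are', 'open'] (min_width=10, slack=6)
Line 6: ['compound', 'fish'] (min_width=13, slack=3)
Line 7: ['fruit', 'white', 'do'] (min_width=14, slack=2)
Line 8: ['grass', 'at'] (min_width=8, slack=8)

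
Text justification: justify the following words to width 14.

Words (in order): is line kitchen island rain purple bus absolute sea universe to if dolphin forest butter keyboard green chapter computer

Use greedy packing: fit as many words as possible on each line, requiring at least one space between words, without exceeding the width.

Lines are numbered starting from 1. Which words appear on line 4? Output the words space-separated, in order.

Line 1: ['is', 'line'] (min_width=7, slack=7)
Line 2: ['kitchen', 'island'] (min_width=14, slack=0)
Line 3: ['rain', 'purple'] (min_width=11, slack=3)
Line 4: ['bus', 'absolute'] (min_width=12, slack=2)
Line 5: ['sea', 'universe'] (min_width=12, slack=2)
Line 6: ['to', 'if', 'dolphin'] (min_width=13, slack=1)
Line 7: ['forest', 'butter'] (min_width=13, slack=1)
Line 8: ['keyboard', 'green'] (min_width=14, slack=0)
Line 9: ['chapter'] (min_width=7, slack=7)
Line 10: ['computer'] (min_width=8, slack=6)

Answer: bus absolute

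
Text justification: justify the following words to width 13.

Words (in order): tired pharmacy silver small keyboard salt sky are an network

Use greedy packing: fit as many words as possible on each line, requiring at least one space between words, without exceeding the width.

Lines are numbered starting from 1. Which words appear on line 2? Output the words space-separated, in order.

Line 1: ['tired'] (min_width=5, slack=8)
Line 2: ['pharmacy'] (min_width=8, slack=5)
Line 3: ['silver', 'small'] (min_width=12, slack=1)
Line 4: ['keyboard', 'salt'] (min_width=13, slack=0)
Line 5: ['sky', 'are', 'an'] (min_width=10, slack=3)
Line 6: ['network'] (min_width=7, slack=6)

Answer: pharmacy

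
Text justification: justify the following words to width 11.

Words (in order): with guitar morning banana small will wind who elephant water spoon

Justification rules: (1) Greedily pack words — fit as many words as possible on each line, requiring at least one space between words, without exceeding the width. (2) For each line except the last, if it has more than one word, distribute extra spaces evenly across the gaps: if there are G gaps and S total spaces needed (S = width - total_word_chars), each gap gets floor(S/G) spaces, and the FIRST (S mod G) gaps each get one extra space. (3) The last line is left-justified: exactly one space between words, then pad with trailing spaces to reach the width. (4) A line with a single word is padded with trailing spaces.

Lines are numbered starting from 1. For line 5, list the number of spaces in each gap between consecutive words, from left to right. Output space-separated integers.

Line 1: ['with', 'guitar'] (min_width=11, slack=0)
Line 2: ['morning'] (min_width=7, slack=4)
Line 3: ['banana'] (min_width=6, slack=5)
Line 4: ['small', 'will'] (min_width=10, slack=1)
Line 5: ['wind', 'who'] (min_width=8, slack=3)
Line 6: ['elephant'] (min_width=8, slack=3)
Line 7: ['water', 'spoon'] (min_width=11, slack=0)

Answer: 4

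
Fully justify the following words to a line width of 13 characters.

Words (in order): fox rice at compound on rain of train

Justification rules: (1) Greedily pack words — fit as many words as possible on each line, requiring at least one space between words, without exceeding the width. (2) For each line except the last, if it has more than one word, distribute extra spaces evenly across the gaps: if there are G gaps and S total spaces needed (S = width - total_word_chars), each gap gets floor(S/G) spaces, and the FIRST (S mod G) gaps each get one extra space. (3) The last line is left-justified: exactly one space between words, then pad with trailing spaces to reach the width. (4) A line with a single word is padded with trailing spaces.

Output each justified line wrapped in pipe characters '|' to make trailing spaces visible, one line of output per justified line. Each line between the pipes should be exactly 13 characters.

Line 1: ['fox', 'rice', 'at'] (min_width=11, slack=2)
Line 2: ['compound', 'on'] (min_width=11, slack=2)
Line 3: ['rain', 'of', 'train'] (min_width=13, slack=0)

Answer: |fox  rice  at|
|compound   on|
|rain of train|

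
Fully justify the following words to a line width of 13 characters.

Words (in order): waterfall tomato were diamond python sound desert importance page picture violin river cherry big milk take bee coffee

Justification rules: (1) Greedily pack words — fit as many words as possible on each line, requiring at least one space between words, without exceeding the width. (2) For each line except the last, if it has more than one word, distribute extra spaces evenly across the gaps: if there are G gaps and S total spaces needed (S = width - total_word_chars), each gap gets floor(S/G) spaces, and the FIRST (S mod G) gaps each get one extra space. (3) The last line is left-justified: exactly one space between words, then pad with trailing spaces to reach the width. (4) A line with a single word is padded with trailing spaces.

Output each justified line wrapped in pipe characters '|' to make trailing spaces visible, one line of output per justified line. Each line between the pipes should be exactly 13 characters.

Line 1: ['waterfall'] (min_width=9, slack=4)
Line 2: ['tomato', 'were'] (min_width=11, slack=2)
Line 3: ['diamond'] (min_width=7, slack=6)
Line 4: ['python', 'sound'] (min_width=12, slack=1)
Line 5: ['desert'] (min_width=6, slack=7)
Line 6: ['importance'] (min_width=10, slack=3)
Line 7: ['page', 'picture'] (min_width=12, slack=1)
Line 8: ['violin', 'river'] (min_width=12, slack=1)
Line 9: ['cherry', 'big'] (min_width=10, slack=3)
Line 10: ['milk', 'take', 'bee'] (min_width=13, slack=0)
Line 11: ['coffee'] (min_width=6, slack=7)

Answer: |waterfall    |
|tomato   were|
|diamond      |
|python  sound|
|desert       |
|importance   |
|page  picture|
|violin  river|
|cherry    big|
|milk take bee|
|coffee       |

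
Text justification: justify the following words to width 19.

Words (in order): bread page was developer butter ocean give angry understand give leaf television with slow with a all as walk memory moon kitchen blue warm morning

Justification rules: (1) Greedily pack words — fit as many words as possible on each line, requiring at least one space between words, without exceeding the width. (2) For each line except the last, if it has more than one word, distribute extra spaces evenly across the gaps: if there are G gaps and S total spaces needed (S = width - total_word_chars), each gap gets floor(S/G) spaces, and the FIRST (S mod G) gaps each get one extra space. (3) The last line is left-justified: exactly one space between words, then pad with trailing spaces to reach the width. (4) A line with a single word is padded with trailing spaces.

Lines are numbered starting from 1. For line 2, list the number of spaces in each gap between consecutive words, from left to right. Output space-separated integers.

Answer: 4

Derivation:
Line 1: ['bread', 'page', 'was'] (min_width=14, slack=5)
Line 2: ['developer', 'butter'] (min_width=16, slack=3)
Line 3: ['ocean', 'give', 'angry'] (min_width=16, slack=3)
Line 4: ['understand', 'give'] (min_width=15, slack=4)
Line 5: ['leaf', 'television'] (min_width=15, slack=4)
Line 6: ['with', 'slow', 'with', 'a'] (min_width=16, slack=3)
Line 7: ['all', 'as', 'walk', 'memory'] (min_width=18, slack=1)
Line 8: ['moon', 'kitchen', 'blue'] (min_width=17, slack=2)
Line 9: ['warm', 'morning'] (min_width=12, slack=7)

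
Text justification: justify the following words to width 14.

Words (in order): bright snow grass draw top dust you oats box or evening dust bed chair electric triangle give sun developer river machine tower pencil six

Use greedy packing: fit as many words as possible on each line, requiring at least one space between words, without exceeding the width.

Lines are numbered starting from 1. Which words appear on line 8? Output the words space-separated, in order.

Answer: sun developer

Derivation:
Line 1: ['bright', 'snow'] (min_width=11, slack=3)
Line 2: ['grass', 'draw', 'top'] (min_width=14, slack=0)
Line 3: ['dust', 'you', 'oats'] (min_width=13, slack=1)
Line 4: ['box', 'or', 'evening'] (min_width=14, slack=0)
Line 5: ['dust', 'bed', 'chair'] (min_width=14, slack=0)
Line 6: ['electric'] (min_width=8, slack=6)
Line 7: ['triangle', 'give'] (min_width=13, slack=1)
Line 8: ['sun', 'developer'] (min_width=13, slack=1)
Line 9: ['river', 'machine'] (min_width=13, slack=1)
Line 10: ['tower', 'pencil'] (min_width=12, slack=2)
Line 11: ['six'] (min_width=3, slack=11)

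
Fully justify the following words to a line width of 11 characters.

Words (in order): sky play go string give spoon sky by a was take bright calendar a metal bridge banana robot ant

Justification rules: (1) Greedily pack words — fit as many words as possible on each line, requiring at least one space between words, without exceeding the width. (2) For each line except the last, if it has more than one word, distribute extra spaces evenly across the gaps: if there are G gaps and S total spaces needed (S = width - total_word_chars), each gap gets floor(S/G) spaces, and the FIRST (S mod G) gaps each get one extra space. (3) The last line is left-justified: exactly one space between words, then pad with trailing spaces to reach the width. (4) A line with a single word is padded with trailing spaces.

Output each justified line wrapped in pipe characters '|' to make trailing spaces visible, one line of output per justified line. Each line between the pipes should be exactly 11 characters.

Answer: |sky play go|
|string give|
|spoon   sky|
|by   a  was|
|take bright|
|calendar  a|
|metal      |
|bridge     |
|banana     |
|robot ant  |

Derivation:
Line 1: ['sky', 'play', 'go'] (min_width=11, slack=0)
Line 2: ['string', 'give'] (min_width=11, slack=0)
Line 3: ['spoon', 'sky'] (min_width=9, slack=2)
Line 4: ['by', 'a', 'was'] (min_width=8, slack=3)
Line 5: ['take', 'bright'] (min_width=11, slack=0)
Line 6: ['calendar', 'a'] (min_width=10, slack=1)
Line 7: ['metal'] (min_width=5, slack=6)
Line 8: ['bridge'] (min_width=6, slack=5)
Line 9: ['banana'] (min_width=6, slack=5)
Line 10: ['robot', 'ant'] (min_width=9, slack=2)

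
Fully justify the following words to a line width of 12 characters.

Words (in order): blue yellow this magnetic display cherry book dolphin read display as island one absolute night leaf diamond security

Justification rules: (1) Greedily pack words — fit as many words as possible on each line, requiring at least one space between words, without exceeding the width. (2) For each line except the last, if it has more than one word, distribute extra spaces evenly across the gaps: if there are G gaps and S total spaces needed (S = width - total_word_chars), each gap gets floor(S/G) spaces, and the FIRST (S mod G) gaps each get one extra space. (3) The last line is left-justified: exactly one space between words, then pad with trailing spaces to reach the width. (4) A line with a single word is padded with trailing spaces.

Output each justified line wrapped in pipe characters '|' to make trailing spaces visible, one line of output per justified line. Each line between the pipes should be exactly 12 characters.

Answer: |blue  yellow|
|this        |
|magnetic    |
|display     |
|cherry  book|
|dolphin read|
|display   as|
|island   one|
|absolute    |
|night   leaf|
|diamond     |
|security    |

Derivation:
Line 1: ['blue', 'yellow'] (min_width=11, slack=1)
Line 2: ['this'] (min_width=4, slack=8)
Line 3: ['magnetic'] (min_width=8, slack=4)
Line 4: ['display'] (min_width=7, slack=5)
Line 5: ['cherry', 'book'] (min_width=11, slack=1)
Line 6: ['dolphin', 'read'] (min_width=12, slack=0)
Line 7: ['display', 'as'] (min_width=10, slack=2)
Line 8: ['island', 'one'] (min_width=10, slack=2)
Line 9: ['absolute'] (min_width=8, slack=4)
Line 10: ['night', 'leaf'] (min_width=10, slack=2)
Line 11: ['diamond'] (min_width=7, slack=5)
Line 12: ['security'] (min_width=8, slack=4)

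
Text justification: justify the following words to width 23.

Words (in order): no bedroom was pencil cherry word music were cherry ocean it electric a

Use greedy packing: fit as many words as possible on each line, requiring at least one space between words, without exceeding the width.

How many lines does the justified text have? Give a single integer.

Line 1: ['no', 'bedroom', 'was', 'pencil'] (min_width=21, slack=2)
Line 2: ['cherry', 'word', 'music', 'were'] (min_width=22, slack=1)
Line 3: ['cherry', 'ocean', 'it'] (min_width=15, slack=8)
Line 4: ['electric', 'a'] (min_width=10, slack=13)
Total lines: 4

Answer: 4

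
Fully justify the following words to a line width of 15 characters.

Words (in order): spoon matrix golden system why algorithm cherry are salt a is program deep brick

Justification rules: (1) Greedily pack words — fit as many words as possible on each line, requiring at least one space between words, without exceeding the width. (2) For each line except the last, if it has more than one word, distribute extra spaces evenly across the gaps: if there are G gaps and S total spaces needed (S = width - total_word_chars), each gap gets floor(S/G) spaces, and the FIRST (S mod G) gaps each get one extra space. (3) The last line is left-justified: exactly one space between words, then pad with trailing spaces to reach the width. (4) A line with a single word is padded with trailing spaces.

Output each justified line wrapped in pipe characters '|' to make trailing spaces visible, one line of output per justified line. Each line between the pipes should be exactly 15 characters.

Line 1: ['spoon', 'matrix'] (min_width=12, slack=3)
Line 2: ['golden', 'system'] (min_width=13, slack=2)
Line 3: ['why', 'algorithm'] (min_width=13, slack=2)
Line 4: ['cherry', 'are', 'salt'] (min_width=15, slack=0)
Line 5: ['a', 'is', 'program'] (min_width=12, slack=3)
Line 6: ['deep', 'brick'] (min_width=10, slack=5)

Answer: |spoon    matrix|
|golden   system|
|why   algorithm|
|cherry are salt|
|a   is  program|
|deep brick     |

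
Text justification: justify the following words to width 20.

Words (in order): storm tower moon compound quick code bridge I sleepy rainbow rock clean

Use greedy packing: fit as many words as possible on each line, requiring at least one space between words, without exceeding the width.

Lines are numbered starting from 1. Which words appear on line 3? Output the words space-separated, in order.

Answer: bridge I sleepy

Derivation:
Line 1: ['storm', 'tower', 'moon'] (min_width=16, slack=4)
Line 2: ['compound', 'quick', 'code'] (min_width=19, slack=1)
Line 3: ['bridge', 'I', 'sleepy'] (min_width=15, slack=5)
Line 4: ['rainbow', 'rock', 'clean'] (min_width=18, slack=2)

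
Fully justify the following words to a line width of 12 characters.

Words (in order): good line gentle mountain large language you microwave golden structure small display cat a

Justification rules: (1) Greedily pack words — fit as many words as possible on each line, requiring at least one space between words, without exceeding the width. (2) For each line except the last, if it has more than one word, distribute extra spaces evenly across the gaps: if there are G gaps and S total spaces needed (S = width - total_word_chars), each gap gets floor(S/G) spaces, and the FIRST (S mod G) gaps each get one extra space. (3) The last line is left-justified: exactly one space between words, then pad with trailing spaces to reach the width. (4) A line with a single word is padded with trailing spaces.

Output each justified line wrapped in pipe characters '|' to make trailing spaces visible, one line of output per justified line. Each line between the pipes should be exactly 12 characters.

Line 1: ['good', 'line'] (min_width=9, slack=3)
Line 2: ['gentle'] (min_width=6, slack=6)
Line 3: ['mountain'] (min_width=8, slack=4)
Line 4: ['large'] (min_width=5, slack=7)
Line 5: ['language', 'you'] (min_width=12, slack=0)
Line 6: ['microwave'] (min_width=9, slack=3)
Line 7: ['golden'] (min_width=6, slack=6)
Line 8: ['structure'] (min_width=9, slack=3)
Line 9: ['small'] (min_width=5, slack=7)
Line 10: ['display', 'cat'] (min_width=11, slack=1)
Line 11: ['a'] (min_width=1, slack=11)

Answer: |good    line|
|gentle      |
|mountain    |
|large       |
|language you|
|microwave   |
|golden      |
|structure   |
|small       |
|display  cat|
|a           |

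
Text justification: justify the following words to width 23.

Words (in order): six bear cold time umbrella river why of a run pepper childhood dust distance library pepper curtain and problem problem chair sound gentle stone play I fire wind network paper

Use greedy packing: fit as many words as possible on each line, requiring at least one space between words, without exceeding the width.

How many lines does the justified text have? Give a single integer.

Line 1: ['six', 'bear', 'cold', 'time'] (min_width=18, slack=5)
Line 2: ['umbrella', 'river', 'why', 'of', 'a'] (min_width=23, slack=0)
Line 3: ['run', 'pepper', 'childhood'] (min_width=20, slack=3)
Line 4: ['dust', 'distance', 'library'] (min_width=21, slack=2)
Line 5: ['pepper', 'curtain', 'and'] (min_width=18, slack=5)
Line 6: ['problem', 'problem', 'chair'] (min_width=21, slack=2)
Line 7: ['sound', 'gentle', 'stone', 'play'] (min_width=23, slack=0)
Line 8: ['I', 'fire', 'wind', 'network'] (min_width=19, slack=4)
Line 9: ['paper'] (min_width=5, slack=18)
Total lines: 9

Answer: 9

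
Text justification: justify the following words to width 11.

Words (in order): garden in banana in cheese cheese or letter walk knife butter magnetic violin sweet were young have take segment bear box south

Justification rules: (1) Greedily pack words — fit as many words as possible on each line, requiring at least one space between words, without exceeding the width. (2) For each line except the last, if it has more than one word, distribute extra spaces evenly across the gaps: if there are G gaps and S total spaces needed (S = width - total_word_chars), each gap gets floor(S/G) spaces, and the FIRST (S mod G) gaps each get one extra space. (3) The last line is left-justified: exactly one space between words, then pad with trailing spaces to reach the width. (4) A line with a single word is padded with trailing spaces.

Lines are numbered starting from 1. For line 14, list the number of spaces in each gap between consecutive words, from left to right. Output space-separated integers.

Answer: 4

Derivation:
Line 1: ['garden', 'in'] (min_width=9, slack=2)
Line 2: ['banana', 'in'] (min_width=9, slack=2)
Line 3: ['cheese'] (min_width=6, slack=5)
Line 4: ['cheese', 'or'] (min_width=9, slack=2)
Line 5: ['letter', 'walk'] (min_width=11, slack=0)
Line 6: ['knife'] (min_width=5, slack=6)
Line 7: ['butter'] (min_width=6, slack=5)
Line 8: ['magnetic'] (min_width=8, slack=3)
Line 9: ['violin'] (min_width=6, slack=5)
Line 10: ['sweet', 'were'] (min_width=10, slack=1)
Line 11: ['young', 'have'] (min_width=10, slack=1)
Line 12: ['take'] (min_width=4, slack=7)
Line 13: ['segment'] (min_width=7, slack=4)
Line 14: ['bear', 'box'] (min_width=8, slack=3)
Line 15: ['south'] (min_width=5, slack=6)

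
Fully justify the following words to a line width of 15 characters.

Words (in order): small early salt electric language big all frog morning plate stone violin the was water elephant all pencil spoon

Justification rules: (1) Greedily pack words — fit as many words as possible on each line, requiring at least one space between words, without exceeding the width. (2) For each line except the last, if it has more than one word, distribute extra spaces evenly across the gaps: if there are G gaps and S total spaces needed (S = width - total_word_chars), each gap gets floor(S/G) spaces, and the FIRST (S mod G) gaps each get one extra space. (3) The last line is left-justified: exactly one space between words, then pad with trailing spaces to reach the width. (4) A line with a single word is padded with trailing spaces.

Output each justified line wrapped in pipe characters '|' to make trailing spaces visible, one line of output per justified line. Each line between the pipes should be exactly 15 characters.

Line 1: ['small', 'early'] (min_width=11, slack=4)
Line 2: ['salt', 'electric'] (min_width=13, slack=2)
Line 3: ['language', 'big'] (min_width=12, slack=3)
Line 4: ['all', 'frog'] (min_width=8, slack=7)
Line 5: ['morning', 'plate'] (min_width=13, slack=2)
Line 6: ['stone', 'violin'] (min_width=12, slack=3)
Line 7: ['the', 'was', 'water'] (min_width=13, slack=2)
Line 8: ['elephant', 'all'] (min_width=12, slack=3)
Line 9: ['pencil', 'spoon'] (min_width=12, slack=3)

Answer: |small     early|
|salt   electric|
|language    big|
|all        frog|
|morning   plate|
|stone    violin|
|the  was  water|
|elephant    all|
|pencil spoon   |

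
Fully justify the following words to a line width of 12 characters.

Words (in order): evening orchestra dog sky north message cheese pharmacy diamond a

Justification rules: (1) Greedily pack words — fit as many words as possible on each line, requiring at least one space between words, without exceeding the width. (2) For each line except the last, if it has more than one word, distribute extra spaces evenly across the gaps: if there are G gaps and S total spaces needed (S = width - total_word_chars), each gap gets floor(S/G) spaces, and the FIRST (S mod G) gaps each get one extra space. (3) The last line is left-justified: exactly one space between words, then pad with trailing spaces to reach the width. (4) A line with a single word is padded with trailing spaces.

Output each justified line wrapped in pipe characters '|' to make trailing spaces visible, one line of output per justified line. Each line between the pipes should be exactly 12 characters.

Line 1: ['evening'] (min_width=7, slack=5)
Line 2: ['orchestra'] (min_width=9, slack=3)
Line 3: ['dog', 'sky'] (min_width=7, slack=5)
Line 4: ['north'] (min_width=5, slack=7)
Line 5: ['message'] (min_width=7, slack=5)
Line 6: ['cheese'] (min_width=6, slack=6)
Line 7: ['pharmacy'] (min_width=8, slack=4)
Line 8: ['diamond', 'a'] (min_width=9, slack=3)

Answer: |evening     |
|orchestra   |
|dog      sky|
|north       |
|message     |
|cheese      |
|pharmacy    |
|diamond a   |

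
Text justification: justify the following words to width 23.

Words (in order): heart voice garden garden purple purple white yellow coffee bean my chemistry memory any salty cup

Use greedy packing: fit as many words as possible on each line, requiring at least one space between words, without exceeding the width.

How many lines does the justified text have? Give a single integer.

Line 1: ['heart', 'voice', 'garden'] (min_width=18, slack=5)
Line 2: ['garden', 'purple', 'purple'] (min_width=20, slack=3)
Line 3: ['white', 'yellow', 'coffee'] (min_width=19, slack=4)
Line 4: ['bean', 'my', 'chemistry'] (min_width=17, slack=6)
Line 5: ['memory', 'any', 'salty', 'cup'] (min_width=20, slack=3)
Total lines: 5

Answer: 5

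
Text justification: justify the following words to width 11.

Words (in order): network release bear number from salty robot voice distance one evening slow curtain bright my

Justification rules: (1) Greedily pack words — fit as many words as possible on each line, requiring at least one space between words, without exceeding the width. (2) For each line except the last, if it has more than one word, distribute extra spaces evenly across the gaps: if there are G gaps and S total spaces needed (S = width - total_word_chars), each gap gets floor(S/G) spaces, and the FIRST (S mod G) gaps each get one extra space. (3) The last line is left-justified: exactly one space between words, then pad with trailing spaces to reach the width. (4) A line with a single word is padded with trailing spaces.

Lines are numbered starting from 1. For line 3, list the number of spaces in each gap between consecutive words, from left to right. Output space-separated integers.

Answer: 1

Derivation:
Line 1: ['network'] (min_width=7, slack=4)
Line 2: ['release'] (min_width=7, slack=4)
Line 3: ['bear', 'number'] (min_width=11, slack=0)
Line 4: ['from', 'salty'] (min_width=10, slack=1)
Line 5: ['robot', 'voice'] (min_width=11, slack=0)
Line 6: ['distance'] (min_width=8, slack=3)
Line 7: ['one', 'evening'] (min_width=11, slack=0)
Line 8: ['slow'] (min_width=4, slack=7)
Line 9: ['curtain'] (min_width=7, slack=4)
Line 10: ['bright', 'my'] (min_width=9, slack=2)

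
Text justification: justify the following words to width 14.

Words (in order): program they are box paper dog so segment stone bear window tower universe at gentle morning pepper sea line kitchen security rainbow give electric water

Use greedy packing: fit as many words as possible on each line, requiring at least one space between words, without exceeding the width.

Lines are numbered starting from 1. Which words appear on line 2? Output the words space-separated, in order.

Answer: are box paper

Derivation:
Line 1: ['program', 'they'] (min_width=12, slack=2)
Line 2: ['are', 'box', 'paper'] (min_width=13, slack=1)
Line 3: ['dog', 'so', 'segment'] (min_width=14, slack=0)
Line 4: ['stone', 'bear'] (min_width=10, slack=4)
Line 5: ['window', 'tower'] (min_width=12, slack=2)
Line 6: ['universe', 'at'] (min_width=11, slack=3)
Line 7: ['gentle', 'morning'] (min_width=14, slack=0)
Line 8: ['pepper', 'sea'] (min_width=10, slack=4)
Line 9: ['line', 'kitchen'] (min_width=12, slack=2)
Line 10: ['security'] (min_width=8, slack=6)
Line 11: ['rainbow', 'give'] (min_width=12, slack=2)
Line 12: ['electric', 'water'] (min_width=14, slack=0)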